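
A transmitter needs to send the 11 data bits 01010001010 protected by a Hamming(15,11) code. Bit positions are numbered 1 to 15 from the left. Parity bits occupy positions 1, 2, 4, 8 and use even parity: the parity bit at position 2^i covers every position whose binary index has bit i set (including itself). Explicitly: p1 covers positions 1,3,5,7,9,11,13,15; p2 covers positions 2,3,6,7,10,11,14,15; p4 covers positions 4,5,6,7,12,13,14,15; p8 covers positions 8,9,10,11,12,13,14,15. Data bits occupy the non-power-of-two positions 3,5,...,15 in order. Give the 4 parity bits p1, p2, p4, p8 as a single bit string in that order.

0000

Place data bits at non-power-of-two positions: b3=0, b5=1, b6=0, b7=1, b9=0, b10=0, b11=0, b12=1, b13=0, b14=1, b15=0.
p1 = XOR of data positions {3,5,7,9,11,13,15} = 0⊕1⊕1⊕0⊕0⊕0⊕0 = 0
p2 = XOR of data positions {3,6,7,10,11,14,15} = 0⊕0⊕1⊕0⊕0⊕1⊕0 = 0
p4 = XOR of data positions {5,6,7,12,13,14,15} = 1⊕0⊕1⊕1⊕0⊕1⊕0 = 0
p8 = XOR of data positions {9,10,11,12,13,14,15} = 0⊕0⊕0⊕1⊕0⊕1⊕0 = 0
Parity bits p1,p2,p4,p8 = 0000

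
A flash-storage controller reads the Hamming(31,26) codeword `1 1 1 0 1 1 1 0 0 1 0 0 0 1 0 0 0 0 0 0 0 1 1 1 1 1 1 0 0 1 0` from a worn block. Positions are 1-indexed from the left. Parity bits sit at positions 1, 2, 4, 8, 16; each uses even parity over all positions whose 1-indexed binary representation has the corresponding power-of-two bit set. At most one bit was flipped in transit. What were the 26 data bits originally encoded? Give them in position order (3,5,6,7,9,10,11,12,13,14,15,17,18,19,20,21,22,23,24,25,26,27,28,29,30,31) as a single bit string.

s1: b1⊕b3⊕b5⊕b7⊕b9⊕b11⊕b13⊕b15⊕b17⊕b19⊕b21⊕b23⊕b25⊕b27⊕b29⊕b31 = 1⊕1⊕1⊕1⊕0⊕0⊕0⊕0⊕0⊕0⊕0⊕1⊕1⊕1⊕0⊕0 = 1
s2: b2⊕b3⊕b6⊕b7⊕b10⊕b11⊕b14⊕b15⊕b18⊕b19⊕b22⊕b23⊕b26⊕b27⊕b30⊕b31 = 1⊕1⊕1⊕1⊕1⊕0⊕1⊕0⊕0⊕0⊕1⊕1⊕1⊕1⊕1⊕0 = 1
s4: b4⊕b5⊕b6⊕b7⊕b12⊕b13⊕b14⊕b15⊕b20⊕b21⊕b22⊕b23⊕b28⊕b29⊕b30⊕b31 = 0⊕1⊕1⊕1⊕0⊕0⊕1⊕0⊕0⊕0⊕1⊕1⊕0⊕0⊕1⊕0 = 1
s8: b8⊕b9⊕b10⊕b11⊕b12⊕b13⊕b14⊕b15⊕b24⊕b25⊕b26⊕b27⊕b28⊕b29⊕b30⊕b31 = 0⊕0⊕1⊕0⊕0⊕0⊕1⊕0⊕1⊕1⊕1⊕1⊕0⊕0⊕1⊕0 = 1
s16: b16⊕b17⊕b18⊕b19⊕b20⊕b21⊕b22⊕b23⊕b24⊕b25⊕b26⊕b27⊕b28⊕b29⊕b30⊕b31 = 0⊕0⊕0⊕0⊕0⊕0⊕1⊕1⊕1⊕1⊕1⊕1⊕0⊕0⊕1⊕0 = 1
Syndrome (s16...s1) = 11111 → position 31.
Flip bit 31: corrected codeword = 1110111001000100000001111110011
Data bits at positions 3,5,6,7,9,10,11,12,13,14,15,17,18,19,20,21,22,23,24,25,26,27,28,29,30,31: 11110100010000001111110011

11110100010000001111110011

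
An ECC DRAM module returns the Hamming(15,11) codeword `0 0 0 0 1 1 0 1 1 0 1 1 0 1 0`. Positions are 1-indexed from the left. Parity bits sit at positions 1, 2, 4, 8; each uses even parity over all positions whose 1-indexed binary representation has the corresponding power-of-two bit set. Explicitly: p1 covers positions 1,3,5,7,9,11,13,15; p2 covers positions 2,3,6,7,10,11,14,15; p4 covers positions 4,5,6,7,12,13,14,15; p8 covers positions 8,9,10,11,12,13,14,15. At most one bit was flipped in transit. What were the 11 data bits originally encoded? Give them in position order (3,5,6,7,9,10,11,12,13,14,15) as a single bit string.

01101001010

s1: b1⊕b3⊕b5⊕b7⊕b9⊕b11⊕b13⊕b15 = 0⊕0⊕1⊕0⊕1⊕1⊕0⊕0 = 1
s2: b2⊕b3⊕b6⊕b7⊕b10⊕b11⊕b14⊕b15 = 0⊕0⊕1⊕0⊕0⊕1⊕1⊕0 = 1
s4: b4⊕b5⊕b6⊕b7⊕b12⊕b13⊕b14⊕b15 = 0⊕1⊕1⊕0⊕1⊕0⊕1⊕0 = 0
s8: b8⊕b9⊕b10⊕b11⊕b12⊕b13⊕b14⊕b15 = 1⊕1⊕0⊕1⊕1⊕0⊕1⊕0 = 1
Syndrome (s8...s1) = 1011 → position 11.
Flip bit 11: corrected codeword = 000011011001010
Data bits at positions 3,5,6,7,9,10,11,12,13,14,15: 01101001010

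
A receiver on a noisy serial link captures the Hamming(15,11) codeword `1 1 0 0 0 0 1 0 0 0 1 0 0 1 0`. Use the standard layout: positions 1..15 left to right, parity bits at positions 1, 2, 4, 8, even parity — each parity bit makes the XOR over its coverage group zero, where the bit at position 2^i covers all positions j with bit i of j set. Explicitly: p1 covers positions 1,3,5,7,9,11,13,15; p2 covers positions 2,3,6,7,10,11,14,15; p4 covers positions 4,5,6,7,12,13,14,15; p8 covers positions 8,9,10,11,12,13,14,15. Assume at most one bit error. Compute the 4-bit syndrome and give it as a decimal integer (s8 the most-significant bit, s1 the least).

s1: b1⊕b3⊕b5⊕b7⊕b9⊕b11⊕b13⊕b15 = 1⊕0⊕0⊕1⊕0⊕1⊕0⊕0 = 1
s2: b2⊕b3⊕b6⊕b7⊕b10⊕b11⊕b14⊕b15 = 1⊕0⊕0⊕1⊕0⊕1⊕1⊕0 = 0
s4: b4⊕b5⊕b6⊕b7⊕b12⊕b13⊕b14⊕b15 = 0⊕0⊕0⊕1⊕0⊕0⊕1⊕0 = 0
s8: b8⊕b9⊕b10⊕b11⊕b12⊕b13⊕b14⊕b15 = 0⊕0⊕0⊕1⊕0⊕0⊕1⊕0 = 0
Syndrome (s8...s1) = 0001 → position 1.

1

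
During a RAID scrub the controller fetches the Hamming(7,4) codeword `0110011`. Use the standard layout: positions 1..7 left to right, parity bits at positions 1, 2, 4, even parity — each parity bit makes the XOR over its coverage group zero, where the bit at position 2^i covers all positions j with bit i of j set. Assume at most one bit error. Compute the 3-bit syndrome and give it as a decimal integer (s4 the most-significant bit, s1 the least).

0

s1: b1⊕b3⊕b5⊕b7 = 0⊕1⊕0⊕1 = 0
s2: b2⊕b3⊕b6⊕b7 = 1⊕1⊕1⊕1 = 0
s4: b4⊕b5⊕b6⊕b7 = 0⊕0⊕1⊕1 = 0
Syndrome (s4...s1) = 000 → position 0 (no error).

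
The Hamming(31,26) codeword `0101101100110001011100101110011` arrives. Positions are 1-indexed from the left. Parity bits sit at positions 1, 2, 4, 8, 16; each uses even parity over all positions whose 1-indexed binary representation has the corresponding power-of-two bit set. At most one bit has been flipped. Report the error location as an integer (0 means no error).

s1: b1⊕b3⊕b5⊕b7⊕b9⊕b11⊕b13⊕b15⊕b17⊕b19⊕b21⊕b23⊕b25⊕b27⊕b29⊕b31 = 0⊕0⊕1⊕1⊕0⊕1⊕0⊕0⊕0⊕1⊕0⊕1⊕1⊕1⊕0⊕1 = 0
s2: b2⊕b3⊕b6⊕b7⊕b10⊕b11⊕b14⊕b15⊕b18⊕b19⊕b22⊕b23⊕b26⊕b27⊕b30⊕b31 = 1⊕0⊕0⊕1⊕0⊕1⊕0⊕0⊕1⊕1⊕0⊕1⊕1⊕1⊕1⊕1 = 0
s4: b4⊕b5⊕b6⊕b7⊕b12⊕b13⊕b14⊕b15⊕b20⊕b21⊕b22⊕b23⊕b28⊕b29⊕b30⊕b31 = 1⊕1⊕0⊕1⊕1⊕0⊕0⊕0⊕1⊕0⊕0⊕1⊕0⊕0⊕1⊕1 = 0
s8: b8⊕b9⊕b10⊕b11⊕b12⊕b13⊕b14⊕b15⊕b24⊕b25⊕b26⊕b27⊕b28⊕b29⊕b30⊕b31 = 1⊕0⊕0⊕1⊕1⊕0⊕0⊕0⊕0⊕1⊕1⊕1⊕0⊕0⊕1⊕1 = 0
s16: b16⊕b17⊕b18⊕b19⊕b20⊕b21⊕b22⊕b23⊕b24⊕b25⊕b26⊕b27⊕b28⊕b29⊕b30⊕b31 = 1⊕0⊕1⊕1⊕1⊕0⊕0⊕1⊕0⊕1⊕1⊕1⊕0⊕0⊕1⊕1 = 0
Syndrome (s16...s1) = 00000 → position 0 (no error).

0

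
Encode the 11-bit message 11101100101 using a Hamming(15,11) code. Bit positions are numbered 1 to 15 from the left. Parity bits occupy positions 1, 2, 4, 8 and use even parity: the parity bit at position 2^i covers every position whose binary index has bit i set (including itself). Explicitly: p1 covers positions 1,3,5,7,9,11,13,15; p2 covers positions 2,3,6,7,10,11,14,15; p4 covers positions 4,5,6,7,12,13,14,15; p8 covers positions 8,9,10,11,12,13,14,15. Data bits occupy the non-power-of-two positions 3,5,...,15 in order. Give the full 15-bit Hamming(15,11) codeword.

Place data bits at non-power-of-two positions: b3=1, b5=1, b6=1, b7=0, b9=1, b10=1, b11=0, b12=0, b13=1, b14=0, b15=1.
p1 = XOR of data positions {3,5,7,9,11,13,15} = 1⊕1⊕0⊕1⊕0⊕1⊕1 = 1
p2 = XOR of data positions {3,6,7,10,11,14,15} = 1⊕1⊕0⊕1⊕0⊕0⊕1 = 0
p4 = XOR of data positions {5,6,7,12,13,14,15} = 1⊕1⊕0⊕0⊕1⊕0⊕1 = 0
p8 = XOR of data positions {9,10,11,12,13,14,15} = 1⊕1⊕0⊕0⊕1⊕0⊕1 = 0
Codeword b1..b15 = 101011001100101

101011001100101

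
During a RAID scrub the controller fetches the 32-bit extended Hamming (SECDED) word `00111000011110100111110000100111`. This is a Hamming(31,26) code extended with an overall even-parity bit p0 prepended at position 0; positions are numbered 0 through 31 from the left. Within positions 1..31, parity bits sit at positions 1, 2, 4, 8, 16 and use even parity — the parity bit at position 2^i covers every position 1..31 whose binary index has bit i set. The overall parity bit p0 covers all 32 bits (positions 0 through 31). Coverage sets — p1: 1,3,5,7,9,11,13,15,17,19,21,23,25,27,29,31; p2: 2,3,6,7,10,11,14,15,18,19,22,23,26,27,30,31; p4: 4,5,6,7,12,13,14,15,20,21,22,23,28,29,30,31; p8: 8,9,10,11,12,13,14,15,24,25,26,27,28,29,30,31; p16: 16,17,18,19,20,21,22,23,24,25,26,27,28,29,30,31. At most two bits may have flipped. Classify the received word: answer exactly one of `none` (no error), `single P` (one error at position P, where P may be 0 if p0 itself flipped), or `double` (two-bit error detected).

s1: b1⊕b3⊕b5⊕b7⊕b9⊕b11⊕b13⊕b15⊕b17⊕b19⊕b21⊕b23⊕b25⊕b27⊕b29⊕b31 = 0⊕1⊕0⊕0⊕1⊕1⊕0⊕0⊕1⊕1⊕1⊕0⊕0⊕0⊕1⊕1 = 0
s2: b2⊕b3⊕b6⊕b7⊕b10⊕b11⊕b14⊕b15⊕b18⊕b19⊕b22⊕b23⊕b26⊕b27⊕b30⊕b31 = 1⊕1⊕0⊕0⊕1⊕1⊕1⊕0⊕1⊕1⊕0⊕0⊕1⊕0⊕1⊕1 = 0
s4: b4⊕b5⊕b6⊕b7⊕b12⊕b13⊕b14⊕b15⊕b20⊕b21⊕b22⊕b23⊕b28⊕b29⊕b30⊕b31 = 1⊕0⊕0⊕0⊕1⊕0⊕1⊕0⊕1⊕1⊕0⊕0⊕0⊕1⊕1⊕1 = 0
s8: b8⊕b9⊕b10⊕b11⊕b12⊕b13⊕b14⊕b15⊕b24⊕b25⊕b26⊕b27⊕b28⊕b29⊕b30⊕b31 = 0⊕1⊕1⊕1⊕1⊕0⊕1⊕0⊕0⊕0⊕1⊕0⊕0⊕1⊕1⊕1 = 1
s16: b16⊕b17⊕b18⊕b19⊕b20⊕b21⊕b22⊕b23⊕b24⊕b25⊕b26⊕b27⊕b28⊕b29⊕b30⊕b31 = 0⊕1⊕1⊕1⊕1⊕1⊕0⊕0⊕0⊕0⊕1⊕0⊕0⊕1⊕1⊕1 = 1
Syndrome (s16...s1) = 11000 → position 24.
Overall parity (XOR of all 32 bits, including p0): 0⊕0⊕1⊕1⊕1⊕0⊕0⊕0⊕0⊕1⊕1⊕1⊕1⊕0⊕1⊕0⊕0⊕1⊕1⊕1⊕1⊕1⊕0⊕0⊕0⊕0⊕1⊕0⊕0⊕1⊕1⊕1 = 1
Overall=1, syndrome position=24 → single-bit error at position 24.

single 24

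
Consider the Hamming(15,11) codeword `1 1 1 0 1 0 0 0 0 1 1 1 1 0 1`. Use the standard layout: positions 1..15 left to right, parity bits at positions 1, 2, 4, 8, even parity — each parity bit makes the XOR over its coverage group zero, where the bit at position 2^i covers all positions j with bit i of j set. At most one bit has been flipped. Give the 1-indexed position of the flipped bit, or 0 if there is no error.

s1: b1⊕b3⊕b5⊕b7⊕b9⊕b11⊕b13⊕b15 = 1⊕1⊕1⊕0⊕0⊕1⊕1⊕1 = 0
s2: b2⊕b3⊕b6⊕b7⊕b10⊕b11⊕b14⊕b15 = 1⊕1⊕0⊕0⊕1⊕1⊕0⊕1 = 1
s4: b4⊕b5⊕b6⊕b7⊕b12⊕b13⊕b14⊕b15 = 0⊕1⊕0⊕0⊕1⊕1⊕0⊕1 = 0
s8: b8⊕b9⊕b10⊕b11⊕b12⊕b13⊕b14⊕b15 = 0⊕0⊕1⊕1⊕1⊕1⊕0⊕1 = 1
Syndrome (s8...s1) = 1010 → position 10.

10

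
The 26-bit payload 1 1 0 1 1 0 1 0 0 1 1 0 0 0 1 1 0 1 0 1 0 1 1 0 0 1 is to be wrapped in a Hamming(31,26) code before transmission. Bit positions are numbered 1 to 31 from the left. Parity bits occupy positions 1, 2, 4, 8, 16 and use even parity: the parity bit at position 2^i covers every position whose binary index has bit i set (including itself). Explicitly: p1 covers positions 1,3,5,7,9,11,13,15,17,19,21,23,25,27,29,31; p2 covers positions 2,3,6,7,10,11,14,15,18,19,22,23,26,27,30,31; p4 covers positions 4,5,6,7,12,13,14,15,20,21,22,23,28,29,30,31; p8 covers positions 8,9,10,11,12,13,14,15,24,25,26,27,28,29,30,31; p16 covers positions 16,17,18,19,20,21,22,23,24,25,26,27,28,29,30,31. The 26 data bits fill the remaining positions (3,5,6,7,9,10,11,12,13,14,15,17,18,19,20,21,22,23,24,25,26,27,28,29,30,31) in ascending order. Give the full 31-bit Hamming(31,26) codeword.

1011101010100111000110101011001

Place data bits at non-power-of-two positions: b3=1, b5=1, b6=0, b7=1, b9=1, b10=0, b11=1, b12=0, b13=0, b14=1, b15=1, b17=0, b18=0, b19=0, b20=1, b21=1, b22=0, b23=1, b24=0, b25=1, b26=0, b27=1, b28=1, b29=0, b30=0, b31=1.
p1 = XOR of data positions {3,5,7,9,11,13,15,17,19,21,23,25,27,29,31} = 1⊕1⊕1⊕1⊕1⊕0⊕1⊕0⊕0⊕1⊕1⊕1⊕1⊕0⊕1 = 1
p2 = XOR of data positions {3,6,7,10,11,14,15,18,19,22,23,26,27,30,31} = 1⊕0⊕1⊕0⊕1⊕1⊕1⊕0⊕0⊕0⊕1⊕0⊕1⊕0⊕1 = 0
p4 = XOR of data positions {5,6,7,12,13,14,15,20,21,22,23,28,29,30,31} = 1⊕0⊕1⊕0⊕0⊕1⊕1⊕1⊕1⊕0⊕1⊕1⊕0⊕0⊕1 = 1
p8 = XOR of data positions {9,10,11,12,13,14,15,24,25,26,27,28,29,30,31} = 1⊕0⊕1⊕0⊕0⊕1⊕1⊕0⊕1⊕0⊕1⊕1⊕0⊕0⊕1 = 0
p16 = XOR of data positions {17,18,19,20,21,22,23,24,25,26,27,28,29,30,31} = 0⊕0⊕0⊕1⊕1⊕0⊕1⊕0⊕1⊕0⊕1⊕1⊕0⊕0⊕1 = 1
Codeword b1..b31 = 1011101010100111000110101011001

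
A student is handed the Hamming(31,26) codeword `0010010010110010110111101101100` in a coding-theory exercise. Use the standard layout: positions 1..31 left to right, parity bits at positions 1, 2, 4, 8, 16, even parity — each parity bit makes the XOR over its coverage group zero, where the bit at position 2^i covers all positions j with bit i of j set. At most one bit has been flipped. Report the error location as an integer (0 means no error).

5

s1: b1⊕b3⊕b5⊕b7⊕b9⊕b11⊕b13⊕b15⊕b17⊕b19⊕b21⊕b23⊕b25⊕b27⊕b29⊕b31 = 0⊕1⊕0⊕0⊕1⊕1⊕0⊕1⊕1⊕0⊕1⊕1⊕1⊕0⊕1⊕0 = 1
s2: b2⊕b3⊕b6⊕b7⊕b10⊕b11⊕b14⊕b15⊕b18⊕b19⊕b22⊕b23⊕b26⊕b27⊕b30⊕b31 = 0⊕1⊕1⊕0⊕0⊕1⊕0⊕1⊕1⊕0⊕1⊕1⊕1⊕0⊕0⊕0 = 0
s4: b4⊕b5⊕b6⊕b7⊕b12⊕b13⊕b14⊕b15⊕b20⊕b21⊕b22⊕b23⊕b28⊕b29⊕b30⊕b31 = 0⊕0⊕1⊕0⊕1⊕0⊕0⊕1⊕1⊕1⊕1⊕1⊕1⊕1⊕0⊕0 = 1
s8: b8⊕b9⊕b10⊕b11⊕b12⊕b13⊕b14⊕b15⊕b24⊕b25⊕b26⊕b27⊕b28⊕b29⊕b30⊕b31 = 0⊕1⊕0⊕1⊕1⊕0⊕0⊕1⊕0⊕1⊕1⊕0⊕1⊕1⊕0⊕0 = 0
s16: b16⊕b17⊕b18⊕b19⊕b20⊕b21⊕b22⊕b23⊕b24⊕b25⊕b26⊕b27⊕b28⊕b29⊕b30⊕b31 = 0⊕1⊕1⊕0⊕1⊕1⊕1⊕1⊕0⊕1⊕1⊕0⊕1⊕1⊕0⊕0 = 0
Syndrome (s16...s1) = 00101 → position 5.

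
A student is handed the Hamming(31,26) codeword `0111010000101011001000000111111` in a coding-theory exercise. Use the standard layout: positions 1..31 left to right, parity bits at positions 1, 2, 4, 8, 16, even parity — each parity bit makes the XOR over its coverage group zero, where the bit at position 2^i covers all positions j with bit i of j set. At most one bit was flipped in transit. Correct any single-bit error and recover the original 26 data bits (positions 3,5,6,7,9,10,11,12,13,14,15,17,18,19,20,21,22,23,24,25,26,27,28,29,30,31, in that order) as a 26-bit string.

s1: b1⊕b3⊕b5⊕b7⊕b9⊕b11⊕b13⊕b15⊕b17⊕b19⊕b21⊕b23⊕b25⊕b27⊕b29⊕b31 = 0⊕1⊕0⊕0⊕0⊕1⊕1⊕1⊕0⊕1⊕0⊕0⊕0⊕1⊕1⊕1 = 0
s2: b2⊕b3⊕b6⊕b7⊕b10⊕b11⊕b14⊕b15⊕b18⊕b19⊕b22⊕b23⊕b26⊕b27⊕b30⊕b31 = 1⊕1⊕1⊕0⊕0⊕1⊕0⊕1⊕0⊕1⊕0⊕0⊕1⊕1⊕1⊕1 = 0
s4: b4⊕b5⊕b6⊕b7⊕b12⊕b13⊕b14⊕b15⊕b20⊕b21⊕b22⊕b23⊕b28⊕b29⊕b30⊕b31 = 1⊕0⊕1⊕0⊕0⊕1⊕0⊕1⊕0⊕0⊕0⊕0⊕1⊕1⊕1⊕1 = 0
s8: b8⊕b9⊕b10⊕b11⊕b12⊕b13⊕b14⊕b15⊕b24⊕b25⊕b26⊕b27⊕b28⊕b29⊕b30⊕b31 = 0⊕0⊕0⊕1⊕0⊕1⊕0⊕1⊕0⊕0⊕1⊕1⊕1⊕1⊕1⊕1 = 1
s16: b16⊕b17⊕b18⊕b19⊕b20⊕b21⊕b22⊕b23⊕b24⊕b25⊕b26⊕b27⊕b28⊕b29⊕b30⊕b31 = 1⊕0⊕0⊕1⊕0⊕0⊕0⊕0⊕0⊕0⊕1⊕1⊕1⊕1⊕1⊕1 = 0
Syndrome (s16...s1) = 01000 → position 8.
Flip bit 8: corrected codeword = 0111010100101011001000000111111
Data bits at positions 3,5,6,7,9,10,11,12,13,14,15,17,18,19,20,21,22,23,24,25,26,27,28,29,30,31: 10100010101001000000111111

10100010101001000000111111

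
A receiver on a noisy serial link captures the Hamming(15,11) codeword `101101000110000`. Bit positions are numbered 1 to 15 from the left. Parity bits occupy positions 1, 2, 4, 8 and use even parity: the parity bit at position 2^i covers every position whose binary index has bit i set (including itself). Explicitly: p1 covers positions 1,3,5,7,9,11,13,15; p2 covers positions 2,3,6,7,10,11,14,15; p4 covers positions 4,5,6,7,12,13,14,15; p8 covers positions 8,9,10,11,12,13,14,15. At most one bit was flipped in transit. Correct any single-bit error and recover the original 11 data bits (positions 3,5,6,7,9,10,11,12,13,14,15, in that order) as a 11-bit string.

s1: b1⊕b3⊕b5⊕b7⊕b9⊕b11⊕b13⊕b15 = 1⊕1⊕0⊕0⊕0⊕1⊕0⊕0 = 1
s2: b2⊕b3⊕b6⊕b7⊕b10⊕b11⊕b14⊕b15 = 0⊕1⊕1⊕0⊕1⊕1⊕0⊕0 = 0
s4: b4⊕b5⊕b6⊕b7⊕b12⊕b13⊕b14⊕b15 = 1⊕0⊕1⊕0⊕0⊕0⊕0⊕0 = 0
s8: b8⊕b9⊕b10⊕b11⊕b12⊕b13⊕b14⊕b15 = 0⊕0⊕1⊕1⊕0⊕0⊕0⊕0 = 0
Syndrome (s8...s1) = 0001 → position 1.
Flip bit 1: corrected codeword = 001101000110000
Data bits at positions 3,5,6,7,9,10,11,12,13,14,15: 10100110000

10100110000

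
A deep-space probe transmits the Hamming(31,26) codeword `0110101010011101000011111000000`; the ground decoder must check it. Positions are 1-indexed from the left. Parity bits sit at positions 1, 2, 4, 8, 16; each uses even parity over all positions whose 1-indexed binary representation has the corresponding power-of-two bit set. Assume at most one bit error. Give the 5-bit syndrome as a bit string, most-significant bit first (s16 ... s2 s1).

00000

s1: b1⊕b3⊕b5⊕b7⊕b9⊕b11⊕b13⊕b15⊕b17⊕b19⊕b21⊕b23⊕b25⊕b27⊕b29⊕b31 = 0⊕1⊕1⊕1⊕1⊕0⊕1⊕0⊕0⊕0⊕1⊕1⊕1⊕0⊕0⊕0 = 0
s2: b2⊕b3⊕b6⊕b7⊕b10⊕b11⊕b14⊕b15⊕b18⊕b19⊕b22⊕b23⊕b26⊕b27⊕b30⊕b31 = 1⊕1⊕0⊕1⊕0⊕0⊕1⊕0⊕0⊕0⊕1⊕1⊕0⊕0⊕0⊕0 = 0
s4: b4⊕b5⊕b6⊕b7⊕b12⊕b13⊕b14⊕b15⊕b20⊕b21⊕b22⊕b23⊕b28⊕b29⊕b30⊕b31 = 0⊕1⊕0⊕1⊕1⊕1⊕1⊕0⊕0⊕1⊕1⊕1⊕0⊕0⊕0⊕0 = 0
s8: b8⊕b9⊕b10⊕b11⊕b12⊕b13⊕b14⊕b15⊕b24⊕b25⊕b26⊕b27⊕b28⊕b29⊕b30⊕b31 = 0⊕1⊕0⊕0⊕1⊕1⊕1⊕0⊕1⊕1⊕0⊕0⊕0⊕0⊕0⊕0 = 0
s16: b16⊕b17⊕b18⊕b19⊕b20⊕b21⊕b22⊕b23⊕b24⊕b25⊕b26⊕b27⊕b28⊕b29⊕b30⊕b31 = 1⊕0⊕0⊕0⊕0⊕1⊕1⊕1⊕1⊕1⊕0⊕0⊕0⊕0⊕0⊕0 = 0
Syndrome (s16...s1) = 00000 → position 0 (no error).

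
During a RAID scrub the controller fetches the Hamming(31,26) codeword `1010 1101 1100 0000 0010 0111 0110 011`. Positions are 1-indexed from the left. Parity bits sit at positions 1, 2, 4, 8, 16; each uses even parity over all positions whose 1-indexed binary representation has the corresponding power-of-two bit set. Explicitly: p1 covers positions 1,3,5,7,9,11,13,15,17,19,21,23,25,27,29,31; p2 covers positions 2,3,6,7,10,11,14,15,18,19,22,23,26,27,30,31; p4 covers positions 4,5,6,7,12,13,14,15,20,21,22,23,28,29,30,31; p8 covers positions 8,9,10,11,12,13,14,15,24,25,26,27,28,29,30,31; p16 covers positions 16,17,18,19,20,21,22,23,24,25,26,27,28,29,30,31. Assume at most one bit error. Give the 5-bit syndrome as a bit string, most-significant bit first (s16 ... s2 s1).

s1: b1⊕b3⊕b5⊕b7⊕b9⊕b11⊕b13⊕b15⊕b17⊕b19⊕b21⊕b23⊕b25⊕b27⊕b29⊕b31 = 1⊕1⊕1⊕0⊕1⊕0⊕0⊕0⊕0⊕1⊕0⊕1⊕0⊕1⊕0⊕1 = 0
s2: b2⊕b3⊕b6⊕b7⊕b10⊕b11⊕b14⊕b15⊕b18⊕b19⊕b22⊕b23⊕b26⊕b27⊕b30⊕b31 = 0⊕1⊕1⊕0⊕1⊕0⊕0⊕0⊕0⊕1⊕1⊕1⊕1⊕1⊕1⊕1 = 0
s4: b4⊕b5⊕b6⊕b7⊕b12⊕b13⊕b14⊕b15⊕b20⊕b21⊕b22⊕b23⊕b28⊕b29⊕b30⊕b31 = 0⊕1⊕1⊕0⊕0⊕0⊕0⊕0⊕0⊕0⊕1⊕1⊕0⊕0⊕1⊕1 = 0
s8: b8⊕b9⊕b10⊕b11⊕b12⊕b13⊕b14⊕b15⊕b24⊕b25⊕b26⊕b27⊕b28⊕b29⊕b30⊕b31 = 1⊕1⊕1⊕0⊕0⊕0⊕0⊕0⊕1⊕0⊕1⊕1⊕0⊕0⊕1⊕1 = 0
s16: b16⊕b17⊕b18⊕b19⊕b20⊕b21⊕b22⊕b23⊕b24⊕b25⊕b26⊕b27⊕b28⊕b29⊕b30⊕b31 = 0⊕0⊕0⊕1⊕0⊕0⊕1⊕1⊕1⊕0⊕1⊕1⊕0⊕0⊕1⊕1 = 0
Syndrome (s16...s1) = 00000 → position 0 (no error).

00000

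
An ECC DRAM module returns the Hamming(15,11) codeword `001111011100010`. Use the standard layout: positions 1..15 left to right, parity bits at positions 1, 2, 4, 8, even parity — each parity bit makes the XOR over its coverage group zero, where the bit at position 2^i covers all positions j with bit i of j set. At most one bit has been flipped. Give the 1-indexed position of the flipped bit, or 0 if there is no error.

1

s1: b1⊕b3⊕b5⊕b7⊕b9⊕b11⊕b13⊕b15 = 0⊕1⊕1⊕0⊕1⊕0⊕0⊕0 = 1
s2: b2⊕b3⊕b6⊕b7⊕b10⊕b11⊕b14⊕b15 = 0⊕1⊕1⊕0⊕1⊕0⊕1⊕0 = 0
s4: b4⊕b5⊕b6⊕b7⊕b12⊕b13⊕b14⊕b15 = 1⊕1⊕1⊕0⊕0⊕0⊕1⊕0 = 0
s8: b8⊕b9⊕b10⊕b11⊕b12⊕b13⊕b14⊕b15 = 1⊕1⊕1⊕0⊕0⊕0⊕1⊕0 = 0
Syndrome (s8...s1) = 0001 → position 1.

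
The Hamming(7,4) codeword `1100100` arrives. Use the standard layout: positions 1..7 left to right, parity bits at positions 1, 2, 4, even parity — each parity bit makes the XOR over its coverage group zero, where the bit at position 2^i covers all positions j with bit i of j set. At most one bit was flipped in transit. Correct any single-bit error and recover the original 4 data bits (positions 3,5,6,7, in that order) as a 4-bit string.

0110

s1: b1⊕b3⊕b5⊕b7 = 1⊕0⊕1⊕0 = 0
s2: b2⊕b3⊕b6⊕b7 = 1⊕0⊕0⊕0 = 1
s4: b4⊕b5⊕b6⊕b7 = 0⊕1⊕0⊕0 = 1
Syndrome (s4...s1) = 110 → position 6.
Flip bit 6: corrected codeword = 1100110
Data bits at positions 3,5,6,7: 0110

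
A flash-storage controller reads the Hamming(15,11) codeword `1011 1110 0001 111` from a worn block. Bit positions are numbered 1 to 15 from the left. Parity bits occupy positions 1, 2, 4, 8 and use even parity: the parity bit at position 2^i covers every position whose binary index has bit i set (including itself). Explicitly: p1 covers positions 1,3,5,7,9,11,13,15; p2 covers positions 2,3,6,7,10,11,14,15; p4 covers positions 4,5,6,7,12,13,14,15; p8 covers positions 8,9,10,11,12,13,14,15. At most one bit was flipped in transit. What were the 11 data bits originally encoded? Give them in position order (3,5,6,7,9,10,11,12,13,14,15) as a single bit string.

s1: b1⊕b3⊕b5⊕b7⊕b9⊕b11⊕b13⊕b15 = 1⊕1⊕1⊕1⊕0⊕0⊕1⊕1 = 0
s2: b2⊕b3⊕b6⊕b7⊕b10⊕b11⊕b14⊕b15 = 0⊕1⊕1⊕1⊕0⊕0⊕1⊕1 = 1
s4: b4⊕b5⊕b6⊕b7⊕b12⊕b13⊕b14⊕b15 = 1⊕1⊕1⊕1⊕1⊕1⊕1⊕1 = 0
s8: b8⊕b9⊕b10⊕b11⊕b12⊕b13⊕b14⊕b15 = 0⊕0⊕0⊕0⊕1⊕1⊕1⊕1 = 0
Syndrome (s8...s1) = 0010 → position 2.
Flip bit 2: corrected codeword = 111111100001111
Data bits at positions 3,5,6,7,9,10,11,12,13,14,15: 11110001111

11110001111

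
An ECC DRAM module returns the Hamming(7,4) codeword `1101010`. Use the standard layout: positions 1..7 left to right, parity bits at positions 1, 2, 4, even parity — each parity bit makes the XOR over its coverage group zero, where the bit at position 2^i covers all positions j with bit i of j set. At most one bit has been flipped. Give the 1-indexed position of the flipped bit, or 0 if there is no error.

s1: b1⊕b3⊕b5⊕b7 = 1⊕0⊕0⊕0 = 1
s2: b2⊕b3⊕b6⊕b7 = 1⊕0⊕1⊕0 = 0
s4: b4⊕b5⊕b6⊕b7 = 1⊕0⊕1⊕0 = 0
Syndrome (s4...s1) = 001 → position 1.

1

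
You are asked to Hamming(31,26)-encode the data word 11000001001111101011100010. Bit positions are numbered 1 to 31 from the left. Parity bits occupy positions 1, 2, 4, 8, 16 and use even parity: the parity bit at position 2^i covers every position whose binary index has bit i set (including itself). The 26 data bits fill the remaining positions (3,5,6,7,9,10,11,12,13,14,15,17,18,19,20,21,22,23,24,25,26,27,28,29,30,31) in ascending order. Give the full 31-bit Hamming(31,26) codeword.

0110100000010011111101011100010

Place data bits at non-power-of-two positions: b3=1, b5=1, b6=0, b7=0, b9=0, b10=0, b11=0, b12=1, b13=0, b14=0, b15=1, b17=1, b18=1, b19=1, b20=1, b21=0, b22=1, b23=0, b24=1, b25=1, b26=1, b27=0, b28=0, b29=0, b30=1, b31=0.
p1 = XOR of data positions {3,5,7,9,11,13,15,17,19,21,23,25,27,29,31} = 1⊕1⊕0⊕0⊕0⊕0⊕1⊕1⊕1⊕0⊕0⊕1⊕0⊕0⊕0 = 0
p2 = XOR of data positions {3,6,7,10,11,14,15,18,19,22,23,26,27,30,31} = 1⊕0⊕0⊕0⊕0⊕0⊕1⊕1⊕1⊕1⊕0⊕1⊕0⊕1⊕0 = 1
p4 = XOR of data positions {5,6,7,12,13,14,15,20,21,22,23,28,29,30,31} = 1⊕0⊕0⊕1⊕0⊕0⊕1⊕1⊕0⊕1⊕0⊕0⊕0⊕1⊕0 = 0
p8 = XOR of data positions {9,10,11,12,13,14,15,24,25,26,27,28,29,30,31} = 0⊕0⊕0⊕1⊕0⊕0⊕1⊕1⊕1⊕1⊕0⊕0⊕0⊕1⊕0 = 0
p16 = XOR of data positions {17,18,19,20,21,22,23,24,25,26,27,28,29,30,31} = 1⊕1⊕1⊕1⊕0⊕1⊕0⊕1⊕1⊕1⊕0⊕0⊕0⊕1⊕0 = 1
Codeword b1..b31 = 0110100000010011111101011100010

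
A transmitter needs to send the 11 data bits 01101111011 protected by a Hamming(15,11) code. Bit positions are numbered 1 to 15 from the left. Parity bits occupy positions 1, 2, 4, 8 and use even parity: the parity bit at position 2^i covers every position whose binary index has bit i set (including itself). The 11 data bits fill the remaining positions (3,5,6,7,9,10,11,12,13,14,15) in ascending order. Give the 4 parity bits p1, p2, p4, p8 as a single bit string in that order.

Place data bits at non-power-of-two positions: b3=0, b5=1, b6=1, b7=0, b9=1, b10=1, b11=1, b12=1, b13=0, b14=1, b15=1.
p1 = XOR of data positions {3,5,7,9,11,13,15} = 0⊕1⊕0⊕1⊕1⊕0⊕1 = 0
p2 = XOR of data positions {3,6,7,10,11,14,15} = 0⊕1⊕0⊕1⊕1⊕1⊕1 = 1
p4 = XOR of data positions {5,6,7,12,13,14,15} = 1⊕1⊕0⊕1⊕0⊕1⊕1 = 1
p8 = XOR of data positions {9,10,11,12,13,14,15} = 1⊕1⊕1⊕1⊕0⊕1⊕1 = 0
Parity bits p1,p2,p4,p8 = 0110

0110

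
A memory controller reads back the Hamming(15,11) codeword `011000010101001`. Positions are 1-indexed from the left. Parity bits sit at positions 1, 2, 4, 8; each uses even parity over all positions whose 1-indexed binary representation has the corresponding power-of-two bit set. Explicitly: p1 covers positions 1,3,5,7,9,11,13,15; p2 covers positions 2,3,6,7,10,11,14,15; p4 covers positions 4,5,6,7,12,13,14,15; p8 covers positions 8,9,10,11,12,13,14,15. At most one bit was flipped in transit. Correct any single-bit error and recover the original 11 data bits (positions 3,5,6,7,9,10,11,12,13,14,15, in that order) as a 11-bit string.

s1: b1⊕b3⊕b5⊕b7⊕b9⊕b11⊕b13⊕b15 = 0⊕1⊕0⊕0⊕0⊕0⊕0⊕1 = 0
s2: b2⊕b3⊕b6⊕b7⊕b10⊕b11⊕b14⊕b15 = 1⊕1⊕0⊕0⊕1⊕0⊕0⊕1 = 0
s4: b4⊕b5⊕b6⊕b7⊕b12⊕b13⊕b14⊕b15 = 0⊕0⊕0⊕0⊕1⊕0⊕0⊕1 = 0
s8: b8⊕b9⊕b10⊕b11⊕b12⊕b13⊕b14⊕b15 = 1⊕0⊕1⊕0⊕1⊕0⊕0⊕1 = 0
Syndrome (s8...s1) = 0000 → position 0 (no error).
No correction needed.
Data bits at positions 3,5,6,7,9,10,11,12,13,14,15: 10000101001

10000101001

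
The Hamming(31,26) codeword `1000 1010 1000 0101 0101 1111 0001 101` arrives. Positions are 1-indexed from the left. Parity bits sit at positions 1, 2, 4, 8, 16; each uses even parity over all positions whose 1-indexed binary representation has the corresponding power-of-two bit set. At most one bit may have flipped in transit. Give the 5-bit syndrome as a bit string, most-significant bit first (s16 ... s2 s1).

s1: b1⊕b3⊕b5⊕b7⊕b9⊕b11⊕b13⊕b15⊕b17⊕b19⊕b21⊕b23⊕b25⊕b27⊕b29⊕b31 = 1⊕0⊕1⊕1⊕1⊕0⊕0⊕0⊕0⊕0⊕1⊕1⊕0⊕0⊕1⊕1 = 0
s2: b2⊕b3⊕b6⊕b7⊕b10⊕b11⊕b14⊕b15⊕b18⊕b19⊕b22⊕b23⊕b26⊕b27⊕b30⊕b31 = 0⊕0⊕0⊕1⊕0⊕0⊕1⊕0⊕1⊕0⊕1⊕1⊕0⊕0⊕0⊕1 = 0
s4: b4⊕b5⊕b6⊕b7⊕b12⊕b13⊕b14⊕b15⊕b20⊕b21⊕b22⊕b23⊕b28⊕b29⊕b30⊕b31 = 0⊕1⊕0⊕1⊕0⊕0⊕1⊕0⊕1⊕1⊕1⊕1⊕1⊕1⊕0⊕1 = 0
s8: b8⊕b9⊕b10⊕b11⊕b12⊕b13⊕b14⊕b15⊕b24⊕b25⊕b26⊕b27⊕b28⊕b29⊕b30⊕b31 = 0⊕1⊕0⊕0⊕0⊕0⊕1⊕0⊕1⊕0⊕0⊕0⊕1⊕1⊕0⊕1 = 0
s16: b16⊕b17⊕b18⊕b19⊕b20⊕b21⊕b22⊕b23⊕b24⊕b25⊕b26⊕b27⊕b28⊕b29⊕b30⊕b31 = 1⊕0⊕1⊕0⊕1⊕1⊕1⊕1⊕1⊕0⊕0⊕0⊕1⊕1⊕0⊕1 = 0
Syndrome (s16...s1) = 00000 → position 0 (no error).

00000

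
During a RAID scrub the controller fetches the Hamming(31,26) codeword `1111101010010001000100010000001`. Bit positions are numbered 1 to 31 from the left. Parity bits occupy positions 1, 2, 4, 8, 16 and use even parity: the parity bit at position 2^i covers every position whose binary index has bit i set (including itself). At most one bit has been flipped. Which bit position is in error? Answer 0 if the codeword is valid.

0

s1: b1⊕b3⊕b5⊕b7⊕b9⊕b11⊕b13⊕b15⊕b17⊕b19⊕b21⊕b23⊕b25⊕b27⊕b29⊕b31 = 1⊕1⊕1⊕1⊕1⊕0⊕0⊕0⊕0⊕0⊕0⊕0⊕0⊕0⊕0⊕1 = 0
s2: b2⊕b3⊕b6⊕b7⊕b10⊕b11⊕b14⊕b15⊕b18⊕b19⊕b22⊕b23⊕b26⊕b27⊕b30⊕b31 = 1⊕1⊕0⊕1⊕0⊕0⊕0⊕0⊕0⊕0⊕0⊕0⊕0⊕0⊕0⊕1 = 0
s4: b4⊕b5⊕b6⊕b7⊕b12⊕b13⊕b14⊕b15⊕b20⊕b21⊕b22⊕b23⊕b28⊕b29⊕b30⊕b31 = 1⊕1⊕0⊕1⊕1⊕0⊕0⊕0⊕1⊕0⊕0⊕0⊕0⊕0⊕0⊕1 = 0
s8: b8⊕b9⊕b10⊕b11⊕b12⊕b13⊕b14⊕b15⊕b24⊕b25⊕b26⊕b27⊕b28⊕b29⊕b30⊕b31 = 0⊕1⊕0⊕0⊕1⊕0⊕0⊕0⊕1⊕0⊕0⊕0⊕0⊕0⊕0⊕1 = 0
s16: b16⊕b17⊕b18⊕b19⊕b20⊕b21⊕b22⊕b23⊕b24⊕b25⊕b26⊕b27⊕b28⊕b29⊕b30⊕b31 = 1⊕0⊕0⊕0⊕1⊕0⊕0⊕0⊕1⊕0⊕0⊕0⊕0⊕0⊕0⊕1 = 0
Syndrome (s16...s1) = 00000 → position 0 (no error).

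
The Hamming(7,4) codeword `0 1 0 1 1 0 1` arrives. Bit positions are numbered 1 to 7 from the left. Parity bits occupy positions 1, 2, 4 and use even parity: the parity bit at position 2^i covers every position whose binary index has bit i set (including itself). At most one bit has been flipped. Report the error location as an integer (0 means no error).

s1: b1⊕b3⊕b5⊕b7 = 0⊕0⊕1⊕1 = 0
s2: b2⊕b3⊕b6⊕b7 = 1⊕0⊕0⊕1 = 0
s4: b4⊕b5⊕b6⊕b7 = 1⊕1⊕0⊕1 = 1
Syndrome (s4...s1) = 100 → position 4.

4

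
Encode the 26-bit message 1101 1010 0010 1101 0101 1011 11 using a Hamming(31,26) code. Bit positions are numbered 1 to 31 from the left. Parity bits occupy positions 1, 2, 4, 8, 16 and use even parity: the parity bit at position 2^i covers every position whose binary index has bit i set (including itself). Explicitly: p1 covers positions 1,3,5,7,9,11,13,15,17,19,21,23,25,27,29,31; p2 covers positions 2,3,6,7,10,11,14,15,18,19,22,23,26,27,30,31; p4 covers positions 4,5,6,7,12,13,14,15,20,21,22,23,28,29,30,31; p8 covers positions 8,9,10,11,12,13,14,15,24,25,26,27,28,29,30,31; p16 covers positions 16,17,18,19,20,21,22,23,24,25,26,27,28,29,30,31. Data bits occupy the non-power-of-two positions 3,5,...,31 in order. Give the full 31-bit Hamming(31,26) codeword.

0011101110100010011010101101111

Place data bits at non-power-of-two positions: b3=1, b5=1, b6=0, b7=1, b9=1, b10=0, b11=1, b12=0, b13=0, b14=0, b15=1, b17=0, b18=1, b19=1, b20=0, b21=1, b22=0, b23=1, b24=0, b25=1, b26=1, b27=0, b28=1, b29=1, b30=1, b31=1.
p1 = XOR of data positions {3,5,7,9,11,13,15,17,19,21,23,25,27,29,31} = 1⊕1⊕1⊕1⊕1⊕0⊕1⊕0⊕1⊕1⊕1⊕1⊕0⊕1⊕1 = 0
p2 = XOR of data positions {3,6,7,10,11,14,15,18,19,22,23,26,27,30,31} = 1⊕0⊕1⊕0⊕1⊕0⊕1⊕1⊕1⊕0⊕1⊕1⊕0⊕1⊕1 = 0
p4 = XOR of data positions {5,6,7,12,13,14,15,20,21,22,23,28,29,30,31} = 1⊕0⊕1⊕0⊕0⊕0⊕1⊕0⊕1⊕0⊕1⊕1⊕1⊕1⊕1 = 1
p8 = XOR of data positions {9,10,11,12,13,14,15,24,25,26,27,28,29,30,31} = 1⊕0⊕1⊕0⊕0⊕0⊕1⊕0⊕1⊕1⊕0⊕1⊕1⊕1⊕1 = 1
p16 = XOR of data positions {17,18,19,20,21,22,23,24,25,26,27,28,29,30,31} = 0⊕1⊕1⊕0⊕1⊕0⊕1⊕0⊕1⊕1⊕0⊕1⊕1⊕1⊕1 = 0
Codeword b1..b31 = 0011101110100010011010101101111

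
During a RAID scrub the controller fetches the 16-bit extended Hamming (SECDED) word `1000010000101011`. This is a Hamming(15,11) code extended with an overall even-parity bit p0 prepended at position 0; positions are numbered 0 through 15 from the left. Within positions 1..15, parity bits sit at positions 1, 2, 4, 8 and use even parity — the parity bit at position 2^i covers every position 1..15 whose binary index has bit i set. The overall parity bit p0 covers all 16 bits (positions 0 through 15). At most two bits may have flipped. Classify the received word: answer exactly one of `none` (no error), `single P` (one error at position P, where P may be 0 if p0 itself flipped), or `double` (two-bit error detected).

s1: b1⊕b3⊕b5⊕b7⊕b9⊕b11⊕b13⊕b15 = 0⊕0⊕1⊕0⊕0⊕0⊕0⊕1 = 0
s2: b2⊕b3⊕b6⊕b7⊕b10⊕b11⊕b14⊕b15 = 0⊕0⊕0⊕0⊕1⊕0⊕1⊕1 = 1
s4: b4⊕b5⊕b6⊕b7⊕b12⊕b13⊕b14⊕b15 = 0⊕1⊕0⊕0⊕1⊕0⊕1⊕1 = 0
s8: b8⊕b9⊕b10⊕b11⊕b12⊕b13⊕b14⊕b15 = 0⊕0⊕1⊕0⊕1⊕0⊕1⊕1 = 0
Syndrome (s8...s1) = 0010 → position 2.
Overall parity (XOR of all 16 bits, including p0): 1⊕0⊕0⊕0⊕0⊕1⊕0⊕0⊕0⊕0⊕1⊕0⊕1⊕0⊕1⊕1 = 0
Overall=0, syndrome position=2 → double-bit error detected (uncorrectable).

double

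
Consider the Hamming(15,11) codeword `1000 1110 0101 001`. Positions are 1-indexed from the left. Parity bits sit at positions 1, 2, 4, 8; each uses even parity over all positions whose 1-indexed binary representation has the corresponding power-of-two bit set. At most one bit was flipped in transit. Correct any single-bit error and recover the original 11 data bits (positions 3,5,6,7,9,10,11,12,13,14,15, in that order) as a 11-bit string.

01110100001

s1: b1⊕b3⊕b5⊕b7⊕b9⊕b11⊕b13⊕b15 = 1⊕0⊕1⊕1⊕0⊕0⊕0⊕1 = 0
s2: b2⊕b3⊕b6⊕b7⊕b10⊕b11⊕b14⊕b15 = 0⊕0⊕1⊕1⊕1⊕0⊕0⊕1 = 0
s4: b4⊕b5⊕b6⊕b7⊕b12⊕b13⊕b14⊕b15 = 0⊕1⊕1⊕1⊕1⊕0⊕0⊕1 = 1
s8: b8⊕b9⊕b10⊕b11⊕b12⊕b13⊕b14⊕b15 = 0⊕0⊕1⊕0⊕1⊕0⊕0⊕1 = 1
Syndrome (s8...s1) = 1100 → position 12.
Flip bit 12: corrected codeword = 100011100100001
Data bits at positions 3,5,6,7,9,10,11,12,13,14,15: 01110100001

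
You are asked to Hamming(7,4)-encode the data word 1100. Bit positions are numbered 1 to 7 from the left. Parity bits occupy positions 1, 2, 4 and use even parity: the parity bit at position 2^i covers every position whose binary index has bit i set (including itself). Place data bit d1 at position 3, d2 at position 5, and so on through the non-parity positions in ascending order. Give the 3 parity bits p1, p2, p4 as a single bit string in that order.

011

Place data bits at non-power-of-two positions: b3=1, b5=1, b6=0, b7=0.
p1 = XOR of data positions {3,5,7} = 1⊕1⊕0 = 0
p2 = XOR of data positions {3,6,7} = 1⊕0⊕0 = 1
p4 = XOR of data positions {5,6,7} = 1⊕0⊕0 = 1
Parity bits p1,p2,p4 = 011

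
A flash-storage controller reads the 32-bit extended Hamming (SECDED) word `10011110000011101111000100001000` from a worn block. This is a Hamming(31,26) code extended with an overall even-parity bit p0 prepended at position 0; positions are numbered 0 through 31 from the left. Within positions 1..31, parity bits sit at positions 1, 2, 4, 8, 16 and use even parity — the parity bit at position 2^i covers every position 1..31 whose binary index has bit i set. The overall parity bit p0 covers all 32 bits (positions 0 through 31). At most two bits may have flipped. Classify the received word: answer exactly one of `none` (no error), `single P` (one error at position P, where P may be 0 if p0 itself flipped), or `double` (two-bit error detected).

none

s1: b1⊕b3⊕b5⊕b7⊕b9⊕b11⊕b13⊕b15⊕b17⊕b19⊕b21⊕b23⊕b25⊕b27⊕b29⊕b31 = 0⊕1⊕1⊕0⊕0⊕0⊕1⊕0⊕1⊕1⊕0⊕1⊕0⊕0⊕0⊕0 = 0
s2: b2⊕b3⊕b6⊕b7⊕b10⊕b11⊕b14⊕b15⊕b18⊕b19⊕b22⊕b23⊕b26⊕b27⊕b30⊕b31 = 0⊕1⊕1⊕0⊕0⊕0⊕1⊕0⊕1⊕1⊕0⊕1⊕0⊕0⊕0⊕0 = 0
s4: b4⊕b5⊕b6⊕b7⊕b12⊕b13⊕b14⊕b15⊕b20⊕b21⊕b22⊕b23⊕b28⊕b29⊕b30⊕b31 = 1⊕1⊕1⊕0⊕1⊕1⊕1⊕0⊕0⊕0⊕0⊕1⊕1⊕0⊕0⊕0 = 0
s8: b8⊕b9⊕b10⊕b11⊕b12⊕b13⊕b14⊕b15⊕b24⊕b25⊕b26⊕b27⊕b28⊕b29⊕b30⊕b31 = 0⊕0⊕0⊕0⊕1⊕1⊕1⊕0⊕0⊕0⊕0⊕0⊕1⊕0⊕0⊕0 = 0
s16: b16⊕b17⊕b18⊕b19⊕b20⊕b21⊕b22⊕b23⊕b24⊕b25⊕b26⊕b27⊕b28⊕b29⊕b30⊕b31 = 1⊕1⊕1⊕1⊕0⊕0⊕0⊕1⊕0⊕0⊕0⊕0⊕1⊕0⊕0⊕0 = 0
Syndrome (s16...s1) = 00000 → position 0 (no error).
Overall parity (XOR of all 32 bits, including p0): 1⊕0⊕0⊕1⊕1⊕1⊕1⊕0⊕0⊕0⊕0⊕0⊕1⊕1⊕1⊕0⊕1⊕1⊕1⊕1⊕0⊕0⊕0⊕1⊕0⊕0⊕0⊕0⊕1⊕0⊕0⊕0 = 0
Overall=0, syndrome position=0 → no error.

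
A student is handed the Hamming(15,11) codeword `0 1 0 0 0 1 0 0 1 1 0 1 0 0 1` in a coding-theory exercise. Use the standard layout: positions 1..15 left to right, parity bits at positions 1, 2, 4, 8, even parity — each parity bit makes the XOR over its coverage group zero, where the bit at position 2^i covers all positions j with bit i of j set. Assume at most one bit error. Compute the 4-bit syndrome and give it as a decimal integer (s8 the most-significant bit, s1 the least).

s1: b1⊕b3⊕b5⊕b7⊕b9⊕b11⊕b13⊕b15 = 0⊕0⊕0⊕0⊕1⊕0⊕0⊕1 = 0
s2: b2⊕b3⊕b6⊕b7⊕b10⊕b11⊕b14⊕b15 = 1⊕0⊕1⊕0⊕1⊕0⊕0⊕1 = 0
s4: b4⊕b5⊕b6⊕b7⊕b12⊕b13⊕b14⊕b15 = 0⊕0⊕1⊕0⊕1⊕0⊕0⊕1 = 1
s8: b8⊕b9⊕b10⊕b11⊕b12⊕b13⊕b14⊕b15 = 0⊕1⊕1⊕0⊕1⊕0⊕0⊕1 = 0
Syndrome (s8...s1) = 0100 → position 4.

4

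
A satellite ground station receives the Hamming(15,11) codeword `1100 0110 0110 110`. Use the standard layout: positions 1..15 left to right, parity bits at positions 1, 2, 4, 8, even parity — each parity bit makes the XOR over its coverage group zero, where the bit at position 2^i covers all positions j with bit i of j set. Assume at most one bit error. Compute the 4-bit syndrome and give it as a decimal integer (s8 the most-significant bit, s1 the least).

0

s1: b1⊕b3⊕b5⊕b7⊕b9⊕b11⊕b13⊕b15 = 1⊕0⊕0⊕1⊕0⊕1⊕1⊕0 = 0
s2: b2⊕b3⊕b6⊕b7⊕b10⊕b11⊕b14⊕b15 = 1⊕0⊕1⊕1⊕1⊕1⊕1⊕0 = 0
s4: b4⊕b5⊕b6⊕b7⊕b12⊕b13⊕b14⊕b15 = 0⊕0⊕1⊕1⊕0⊕1⊕1⊕0 = 0
s8: b8⊕b9⊕b10⊕b11⊕b12⊕b13⊕b14⊕b15 = 0⊕0⊕1⊕1⊕0⊕1⊕1⊕0 = 0
Syndrome (s8...s1) = 0000 → position 0 (no error).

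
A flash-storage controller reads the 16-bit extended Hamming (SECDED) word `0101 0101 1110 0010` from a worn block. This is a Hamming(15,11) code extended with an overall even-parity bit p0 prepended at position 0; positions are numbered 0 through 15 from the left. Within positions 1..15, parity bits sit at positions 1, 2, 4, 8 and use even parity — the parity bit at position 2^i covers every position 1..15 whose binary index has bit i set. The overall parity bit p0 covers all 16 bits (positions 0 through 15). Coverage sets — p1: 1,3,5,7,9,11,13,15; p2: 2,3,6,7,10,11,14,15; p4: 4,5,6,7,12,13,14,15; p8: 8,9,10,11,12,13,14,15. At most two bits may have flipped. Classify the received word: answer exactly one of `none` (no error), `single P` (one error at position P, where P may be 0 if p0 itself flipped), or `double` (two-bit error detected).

double

s1: b1⊕b3⊕b5⊕b7⊕b9⊕b11⊕b13⊕b15 = 1⊕1⊕1⊕1⊕1⊕0⊕0⊕0 = 1
s2: b2⊕b3⊕b6⊕b7⊕b10⊕b11⊕b14⊕b15 = 0⊕1⊕0⊕1⊕1⊕0⊕1⊕0 = 0
s4: b4⊕b5⊕b6⊕b7⊕b12⊕b13⊕b14⊕b15 = 0⊕1⊕0⊕1⊕0⊕0⊕1⊕0 = 1
s8: b8⊕b9⊕b10⊕b11⊕b12⊕b13⊕b14⊕b15 = 1⊕1⊕1⊕0⊕0⊕0⊕1⊕0 = 0
Syndrome (s8...s1) = 0101 → position 5.
Overall parity (XOR of all 16 bits, including p0): 0⊕1⊕0⊕1⊕0⊕1⊕0⊕1⊕1⊕1⊕1⊕0⊕0⊕0⊕1⊕0 = 0
Overall=0, syndrome position=5 → double-bit error detected (uncorrectable).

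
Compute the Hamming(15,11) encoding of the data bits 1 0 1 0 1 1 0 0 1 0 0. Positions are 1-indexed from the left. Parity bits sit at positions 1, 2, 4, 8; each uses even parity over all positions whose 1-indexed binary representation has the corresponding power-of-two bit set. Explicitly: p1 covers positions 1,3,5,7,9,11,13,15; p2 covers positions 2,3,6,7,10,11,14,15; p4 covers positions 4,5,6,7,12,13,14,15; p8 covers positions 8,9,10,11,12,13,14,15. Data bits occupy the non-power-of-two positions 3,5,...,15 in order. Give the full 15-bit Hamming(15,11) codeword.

Place data bits at non-power-of-two positions: b3=1, b5=0, b6=1, b7=0, b9=1, b10=1, b11=0, b12=0, b13=1, b14=0, b15=0.
p1 = XOR of data positions {3,5,7,9,11,13,15} = 1⊕0⊕0⊕1⊕0⊕1⊕0 = 1
p2 = XOR of data positions {3,6,7,10,11,14,15} = 1⊕1⊕0⊕1⊕0⊕0⊕0 = 1
p4 = XOR of data positions {5,6,7,12,13,14,15} = 0⊕1⊕0⊕0⊕1⊕0⊕0 = 0
p8 = XOR of data positions {9,10,11,12,13,14,15} = 1⊕1⊕0⊕0⊕1⊕0⊕0 = 1
Codeword b1..b15 = 111001011100100

111001011100100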